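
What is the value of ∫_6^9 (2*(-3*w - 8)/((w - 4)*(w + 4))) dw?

Factor the denominator: w**2 - 16 = (w + 4)(w - 4).
Partial fractions: 2*(-3*w - 8)/((w - 4)*(w + 4)) = -1/(w + 4) - 5/(w - 4).
An antiderivative is F(w) = -5*log(w - 4) - log(w + 4).
Then F(9) - F(6) = (-5*log(5) - log(13)) - (-6*log(2) - log(5)) = -4*log(5) - log(13) + 6*log(2).

-4*log(5) - log(13) + 6*log(2)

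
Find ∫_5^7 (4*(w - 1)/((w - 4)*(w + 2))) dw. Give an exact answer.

-2*log(7) + 6*log(3)

Factor the denominator: w**2 - 2*w - 8 = (w + 2)(w - 4).
Partial fractions: 4*(w - 1)/((w - 4)*(w + 2)) = 2/(w + 2) + 2/(w - 4).
An antiderivative is F(w) = 2*log(w - 4) + 2*log(w + 2).
Then F(7) - F(5) = (6*log(3)) - (log(49)) = -2*log(7) + 6*log(3).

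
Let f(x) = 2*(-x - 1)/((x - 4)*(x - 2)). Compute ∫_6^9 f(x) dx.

Factor the denominator: x**2 - 6*x + 8 = (x - 2)(x - 4).
Partial fractions: 2*(-x - 1)/((x - 4)*(x - 2)) = 3/(x - 2) - 5/(x - 4).
An antiderivative is F(x) = -5*log(x - 4) + 3*log(x - 2).
Then F(9) - F(6) = (-5*log(5) + 3*log(7)) - (log(2)) = -5*log(5) - log(2) + 3*log(7).

-5*log(5) - log(2) + 3*log(7)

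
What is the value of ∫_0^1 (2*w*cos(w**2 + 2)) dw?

-sin(2) + sin(3)

Let u = w**2 + 2, so du = 2*w dw. When w = 0, u = 2; when w = 1, u = 3.
The integral becomes ∫ cos(u) du from 2 to 3, with antiderivative sin(u).
Back in w: F(w) = sin(w**2 + 2).
Then F(1) - F(0) = (sin(3)) - (sin(2)) = -sin(2) + sin(3).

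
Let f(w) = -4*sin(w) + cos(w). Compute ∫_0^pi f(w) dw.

An antiderivative is F(w) = sin(w) + 4*cos(w).
Then F(pi) - F(0) = (-4) - (4) = -8.

-8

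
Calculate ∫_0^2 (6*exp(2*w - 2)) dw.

Let u = 2*w - 2, so du = 2 dw. When w = 0, u = -2; when w = 2, u = 2.
The integral becomes 3·∫ exp(u) du from -2 to 2, with antiderivative 3*exp(u).
Back in w: F(w) = 3*exp(2*w - 2).
Then F(2) - F(0) = (3*exp(2)) - (3*exp(-2)) = 6*sinh(2).

6*sinh(2)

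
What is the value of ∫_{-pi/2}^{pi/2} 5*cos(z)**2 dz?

Use the identity cos^2(z) = (1 + cos(2*z))/2.
An antiderivative is F(z) = 5*z/2 + 5*sin(2*z)/4.
Then F(pi/2) - F(-pi/2) = (5*pi/4) - (-5*pi/4) = 5*pi/2.

5*pi/2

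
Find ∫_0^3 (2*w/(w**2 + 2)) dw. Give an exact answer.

log(11/2)

Let u = w**2 + 2, so du = 2*w dw. When w = 0, u = 2; when w = 3, u = 11.
The integral becomes ∫ 1/u du from 2 to 11, with antiderivative log(u).
Back in w: F(w) = log(w**2 + 2).
Then F(3) - F(0) = (log(11)) - (log(2)) = log(11/2).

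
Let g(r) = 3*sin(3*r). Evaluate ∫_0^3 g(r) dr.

1 - cos(9)

Let u = 3*r, so du = 3 dr. When r = 0, u = 0; when r = 3, u = 9.
The integral becomes ∫ sin(u) du from 0 to 9, with antiderivative -cos(u).
Back in r: F(r) = -cos(3*r).
Then F(3) - F(0) = (-cos(9)) - (-1) = 1 - cos(9).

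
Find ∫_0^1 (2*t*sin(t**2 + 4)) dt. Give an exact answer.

cos(4) - cos(5)

Let u = t**2 + 4, so du = 2*t dt. When t = 0, u = 4; when t = 1, u = 5.
The integral becomes ∫ sin(u) du from 4 to 5, with antiderivative -cos(u).
Back in t: F(t) = -cos(t**2 + 4).
Then F(1) - F(0) = (-cos(5)) - (-cos(4)) = cos(4) - cos(5).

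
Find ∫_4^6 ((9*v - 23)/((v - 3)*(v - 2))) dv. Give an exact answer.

5*log(2) + 4*log(3)

Factor the denominator: v**2 - 5*v + 6 = (v - 2)(v - 3).
Partial fractions: (9*v - 23)/((v - 3)*(v - 2)) = 5/(v - 2) + 4/(v - 3).
An antiderivative is F(v) = 4*log(v - 3) + 5*log(v - 2).
Then F(6) - F(4) = (4*log(3) + 10*log(2)) - (log(32)) = 5*log(2) + 4*log(3).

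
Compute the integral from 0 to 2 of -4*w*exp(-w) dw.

Integrate by parts once (u = w, dv = -4*exp(-w) dw).
An antiderivative is F(w) = (4*w + 4)*exp(-w).
Then F(2) - F(0) = (12*exp(-2)) - (4) = -4 + 12*exp(-2).

-4 + 12*exp(-2)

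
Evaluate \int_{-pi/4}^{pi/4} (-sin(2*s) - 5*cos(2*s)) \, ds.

An antiderivative is F(s) = -5*sin(2*s)/2 + cos(2*s)/2.
Then F(pi/4) - F(-pi/4) = (-5/2) - (5/2) = -5.

-5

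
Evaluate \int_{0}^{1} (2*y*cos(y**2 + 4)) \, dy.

sin(5) - sin(4)

Let u = y**2 + 4, so du = 2*y dy. When y = 0, u = 4; when y = 1, u = 5.
The integral becomes ∫ cos(u) du from 4 to 5, with antiderivative sin(u).
Back in y: F(y) = sin(y**2 + 4).
Then F(1) - F(0) = (sin(5)) - (sin(4)) = sin(5) - sin(4).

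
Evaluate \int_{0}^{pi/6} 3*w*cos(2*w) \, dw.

-3/8 + sqrt(3)*pi/8

Integrate by parts once (u = w, dv = 3*cos(2*w) dw).
An antiderivative is F(w) = 3*w*sin(2*w)/2 + 3*cos(2*w)/4.
Then F(pi/6) - F(0) = (3/8 + sqrt(3)*pi/8) - (3/4) = -3/8 + sqrt(3)*pi/8.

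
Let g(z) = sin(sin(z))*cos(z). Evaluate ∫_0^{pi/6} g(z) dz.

Let u = sin(z), so du = cos(z) dz. When z = 0, u = 0; when z = pi/6, u = 1/2.
The integral becomes ∫ sin(u) du from 0 to 1/2, with antiderivative -cos(u).
Back in z: F(z) = -cos(sin(z)).
Then F(pi/6) - F(0) = (-cos(1/2)) - (-1) = 1 - cos(1/2).

1 - cos(1/2)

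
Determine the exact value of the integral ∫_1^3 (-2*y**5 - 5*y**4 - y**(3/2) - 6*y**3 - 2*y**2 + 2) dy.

-3088/5 - 18*sqrt(3)/5

By the power rule, an antiderivative is F(y) = -y**6/3 - 2*y**(5/2)/5 - y**5 - 3*y**4/2 - 2*y**3/3 + 2*y.
Then F(3) - F(1) = (-1239/2 - 18*sqrt(3)/5) - (-19/10) = -3088/5 - 18*sqrt(3)/5.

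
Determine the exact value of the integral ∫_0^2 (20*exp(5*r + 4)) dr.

-4*(1 - exp(10))*exp(4)

Let u = 5*r + 4, so du = 5 dr. When r = 0, u = 4; when r = 2, u = 14.
The integral becomes 4·∫ exp(u) du from 4 to 14, with antiderivative 4*exp(u).
Back in r: F(r) = 4*exp(5*r + 4).
Then F(2) - F(0) = (4*exp(14)) - (4*exp(4)) = -4*(1 - exp(10))*exp(4).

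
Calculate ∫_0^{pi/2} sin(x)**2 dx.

pi/4

Use the identity sin^2(x) = (1 - cos(2*x))/2.
An antiderivative is F(x) = x/2 - sin(2*x)/4.
Then F(pi/2) - F(0) = (pi/4) - (0) = pi/4.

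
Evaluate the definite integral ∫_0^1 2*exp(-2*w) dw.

An antiderivative is F(w) = -exp(-2*w).
Then F(1) - F(0) = (-exp(-2)) - (-1) = 1 - exp(-2).

1 - exp(-2)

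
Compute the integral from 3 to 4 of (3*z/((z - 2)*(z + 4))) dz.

Factor the denominator: z**2 + 2*z - 8 = (z + 4)(z - 2).
Partial fractions: 3*z/((z - 2)*(z + 4)) = 2/(z + 4) + 1/(z - 2).
An antiderivative is F(z) = log(z - 2) + 2*log(z + 4).
Then F(4) - F(3) = (7*log(2)) - (log(49)) = -2*log(7) + 7*log(2).

-2*log(7) + 7*log(2)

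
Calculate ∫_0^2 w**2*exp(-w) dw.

Integrate by parts twice (u = w^2, dv = exp(-w) dw).
An antiderivative is F(w) = (-w**2 - 2*w - 2)*exp(-w).
Then F(2) - F(0) = (-10*exp(-2)) - (-2) = 2 - 10*exp(-2).

2 - 10*exp(-2)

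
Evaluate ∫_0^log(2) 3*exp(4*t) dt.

Let u = exp(t), so du = exp(t) dt. When t = 0, u = 1; when t = log(2), u = 2.
The integral becomes 3·∫ u**3 du from 1 to 2, with antiderivative 3*u**4/4.
Back in t: F(t) = 3*exp(4*t)/4.
Then F(log(2)) - F(0) = (12) - (3/4) = 45/4.

45/4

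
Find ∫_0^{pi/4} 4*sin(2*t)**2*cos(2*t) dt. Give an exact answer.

2/3

Let u = sin(2*t), so du = 2*cos(2*t) dt. When t = 0, u = 0; when t = pi/4, u = 1.
The integral becomes 2·∫ u**2 du from 0 to 1, with antiderivative 2*u**3/3.
Back in t: F(t) = 2*sin(2*t)**3/3.
Then F(pi/4) - F(0) = (2/3) - (0) = 2/3.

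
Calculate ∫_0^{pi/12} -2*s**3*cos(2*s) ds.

-3/4 - sqrt(3)*pi**2/192 - pi**3/3456 + pi/16 + 3*sqrt(3)/8

Integrate by parts 3 times (u = s^3, dv = -2*cos(2*s) ds).
An antiderivative is F(s) = -s**3*sin(2*s) - 3*s**2*cos(2*s)/2 + 3*s*sin(2*s)/2 + 3*cos(2*s)/4.
Then F(pi/12) - F(0) = (-sqrt(3)*pi**2/192 - pi**3/3456 + pi/16 + 3*sqrt(3)/8) - (3/4) = -3/4 - sqrt(3)*pi**2/192 - pi**3/3456 + pi/16 + 3*sqrt(3)/8.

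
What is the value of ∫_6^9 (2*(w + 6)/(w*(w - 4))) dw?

Factor the denominator: w**2 - 4*w = w(w - 4).
Partial fractions: 2*(w + 6)/(w*(w - 4)) = -3/w + 5/(w - 4).
An antiderivative is F(w) = -3*log(w) + 5*log(w - 4).
Then F(9) - F(6) = (-6*log(3) + 5*log(5)) - (log(4/27)) = -3*log(3) - 2*log(2) + 5*log(5).

-3*log(3) - 2*log(2) + 5*log(5)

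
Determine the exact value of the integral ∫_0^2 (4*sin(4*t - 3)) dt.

cos(3) - cos(5)

Let u = 4*t - 3, so du = 4 dt. When t = 0, u = -3; when t = 2, u = 5.
The integral becomes ∫ sin(u) du from -3 to 5, with antiderivative -cos(u).
Back in t: F(t) = -cos(4*t - 3).
Then F(2) - F(0) = (-cos(5)) - (-cos(3)) = cos(3) - cos(5).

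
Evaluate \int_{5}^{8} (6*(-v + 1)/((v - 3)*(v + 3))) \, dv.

Factor the denominator: v**2 - 9 = (v + 3)(v - 3).
Partial fractions: 6*(-v + 1)/((v - 3)*(v + 3)) = -4/(v + 3) - 2/(v - 3).
An antiderivative is F(v) = -2*log(v - 3) - 4*log(v + 3).
Then F(8) - F(5) = (-4*log(11) - 2*log(5)) - (-14*log(2)) = -4*log(11) - 2*log(5) + 14*log(2).

-4*log(11) - 2*log(5) + 14*log(2)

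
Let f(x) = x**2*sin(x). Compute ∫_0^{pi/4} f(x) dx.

-2 - sqrt(2)*pi**2/32 + sqrt(2)*pi/4 + sqrt(2)

Integrate by parts twice (u = x^2, dv = sin(x) dx).
An antiderivative is F(x) = -x**2*cos(x) + 2*x*sin(x) + 2*cos(x).
Then F(pi/4) - F(0) = (sqrt(2)*(-pi**2 + 8*pi + 32)/32) - (2) = -2 - sqrt(2)*pi**2/32 + sqrt(2)*pi/4 + sqrt(2).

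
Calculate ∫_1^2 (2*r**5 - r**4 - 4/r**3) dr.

By the power rule, an antiderivative is F(r) = r**6/3 - r**5/5 + 2/r**2.
Then F(2) - F(1) = (463/30) - (32/15) = 133/10.

133/10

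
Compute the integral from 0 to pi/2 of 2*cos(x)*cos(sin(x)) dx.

2*sin(1)

Let u = sin(x), so du = cos(x) dx. When x = 0, u = 0; when x = pi/2, u = 1.
The integral becomes 2·∫ cos(u) du from 0 to 1, with antiderivative 2*sin(u).
Back in x: F(x) = 2*sin(sin(x)).
Then F(pi/2) - F(0) = (2*sin(1)) - (0) = 2*sin(1).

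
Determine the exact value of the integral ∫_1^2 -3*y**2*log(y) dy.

7/3 - 8*log(2)

Integrate by parts once (u = ln y, dv = -3*y**2 dy).
An antiderivative is F(y) = -y**3*(3*log(y) - 1)/3.
Then F(2) - F(1) = (8/3 - 8*log(2)) - (1/3) = 7/3 - 8*log(2).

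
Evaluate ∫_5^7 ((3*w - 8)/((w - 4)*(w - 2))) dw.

Factor the denominator: w**2 - 6*w + 8 = (w - 2)(w - 4).
Partial fractions: (3*w - 8)/((w - 4)*(w - 2)) = 1/(w - 2) + 2/(w - 4).
An antiderivative is F(w) = 2*log(w - 4) + log(w - 2).
Then F(7) - F(5) = (log(45)) - (log(3)) = log(15).

log(15)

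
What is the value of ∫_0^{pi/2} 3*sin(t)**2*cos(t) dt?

Let u = sin(t), so du = cos(t) dt. When t = 0, u = 0; when t = pi/2, u = 1.
The integral becomes 3·∫ u**2 du from 0 to 1, with antiderivative u**3.
Back in t: F(t) = sin(t)**3.
Then F(pi/2) - F(0) = (1) - (0) = 1.

1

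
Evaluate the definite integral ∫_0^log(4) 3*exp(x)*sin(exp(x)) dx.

3*cos(1) - 3*cos(4)

Let u = exp(x), so du = exp(x) dx. When x = 0, u = 1; when x = log(4), u = 4.
The integral becomes 3·∫ sin(u) du from 1 to 4, with antiderivative -3*cos(u).
Back in x: F(x) = -3*cos(exp(x)).
Then F(log(4)) - F(0) = (-3*cos(4)) - (-3*cos(1)) = 3*cos(1) - 3*cos(4).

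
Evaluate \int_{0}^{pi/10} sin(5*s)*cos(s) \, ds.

Use the identity sin(5*s)cos(s) = [sin(6*s) + sin(4*s)]/2.
An antiderivative is F(s) = -cos(4*s)/8 - cos(6*s)/12.
Then F(pi/10) - F(0) = (1/96 - sqrt(5)/96) - (-5/24) = 7/32 - sqrt(5)/96.

7/32 - sqrt(5)/96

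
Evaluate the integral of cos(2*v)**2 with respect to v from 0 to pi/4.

pi/8

Use the identity cos^2(2*v) = (1 + cos(4*v))/2.
An antiderivative is F(v) = v/2 + sin(4*v)/8.
Then F(pi/4) - F(0) = (pi/8) - (0) = pi/8.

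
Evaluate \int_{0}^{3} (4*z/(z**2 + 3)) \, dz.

log(16)

Let u = z**2 + 3, so du = 2*z dz. When z = 0, u = 3; when z = 3, u = 12.
The integral becomes 2·∫ 1/u du from 3 to 12, with antiderivative 2*log(u).
Back in z: F(z) = 2*log(z**2 + 3).
Then F(3) - F(0) = (2*log(3) + 4*log(2)) - (log(9)) = log(16).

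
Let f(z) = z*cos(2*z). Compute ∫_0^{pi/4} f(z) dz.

Integrate by parts once (u = z, dv = cos(2*z) dz).
An antiderivative is F(z) = z*sin(2*z)/2 + cos(2*z)/4.
Then F(pi/4) - F(0) = (pi/8) - (1/4) = -1/4 + pi/8.

-1/4 + pi/8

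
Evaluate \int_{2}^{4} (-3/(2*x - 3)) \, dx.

An antiderivative is F(x) = -3*log(2*x - 3)/2.
Then F(4) - F(2) = (-3*log(5)/2) - (0) = -3*log(5)/2.

-3*log(5)/2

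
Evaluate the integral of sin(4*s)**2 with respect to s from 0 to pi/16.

Use the identity sin^2(4*s) = (1 - cos(8*s))/2.
An antiderivative is F(s) = s/2 - sin(8*s)/16.
Then F(pi/16) - F(0) = (-1/16 + pi/32) - (0) = -1/16 + pi/32.

-1/16 + pi/32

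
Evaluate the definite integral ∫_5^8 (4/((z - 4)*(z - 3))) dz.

Factor the denominator: z**2 - 7*z + 12 = (z - 3)(z - 4).
Partial fractions: 4/((z - 4)*(z - 3)) = -4/(z - 3) + 4/(z - 4).
An antiderivative is F(z) = 4*log(z - 4) - 4*log(z - 3).
Then F(8) - F(5) = (-4*log(5) + 8*log(2)) - (-log(16)) = -4*log(5) + 12*log(2).

-4*log(5) + 12*log(2)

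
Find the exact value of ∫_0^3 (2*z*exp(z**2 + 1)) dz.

Let u = z**2 + 1, so du = 2*z dz. When z = 0, u = 1; when z = 3, u = 10.
The integral becomes ∫ exp(u) du from 1 to 10, with antiderivative exp(u).
Back in z: F(z) = exp(z**2 + 1).
Then F(3) - F(0) = (exp(10)) - (exp(1)) = -exp(1) + exp(10).

-exp(1) + exp(10)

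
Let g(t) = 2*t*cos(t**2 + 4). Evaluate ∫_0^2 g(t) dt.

Let u = t**2 + 4, so du = 2*t dt. When t = 0, u = 4; when t = 2, u = 8.
The integral becomes ∫ cos(u) du from 4 to 8, with antiderivative sin(u).
Back in t: F(t) = sin(t**2 + 4).
Then F(2) - F(0) = (sin(8)) - (sin(4)) = -sin(4) + sin(8).

-sin(4) + sin(8)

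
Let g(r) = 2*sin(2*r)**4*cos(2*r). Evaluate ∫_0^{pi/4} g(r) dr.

Let u = sin(2*r), so du = 2*cos(2*r) dr. When r = 0, u = 0; when r = pi/4, u = 1.
The integral becomes ∫ u**4 du from 0 to 1, with antiderivative u**5/5.
Back in r: F(r) = sin(2*r)**5/5.
Then F(pi/4) - F(0) = (1/5) - (0) = 1/5.

1/5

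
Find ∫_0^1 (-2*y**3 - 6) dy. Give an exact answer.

-13/2

By the power rule, an antiderivative is F(y) = -y**4/2 - 6*y.
Then F(1) - F(0) = (-13/2) - (0) = -13/2.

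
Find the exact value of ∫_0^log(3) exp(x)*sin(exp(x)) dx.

cos(1) - cos(3)

Let u = exp(x), so du = exp(x) dx. When x = 0, u = 1; when x = log(3), u = 3.
The integral becomes ∫ sin(u) du from 1 to 3, with antiderivative -cos(u).
Back in x: F(x) = -cos(exp(x)).
Then F(log(3)) - F(0) = (-cos(3)) - (-cos(1)) = cos(1) - cos(3).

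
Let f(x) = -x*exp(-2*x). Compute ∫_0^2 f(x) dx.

Integrate by parts once (u = x, dv = -exp(-2*x) dx).
An antiderivative is F(x) = (2*x + 1)*exp(-2*x)/4.
Then F(2) - F(0) = (5*exp(-4)/4) - (1/4) = (5 - exp(4))*exp(-4)/4.

(5 - exp(4))*exp(-4)/4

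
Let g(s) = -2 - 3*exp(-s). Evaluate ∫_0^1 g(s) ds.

-5 + 3*exp(-1)

An antiderivative is F(s) = -2*s + 3*exp(-s).
Then F(1) - F(0) = (-2 + 3*exp(-1)) - (3) = -5 + 3*exp(-1).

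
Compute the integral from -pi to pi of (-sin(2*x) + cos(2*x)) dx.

0

An antiderivative is F(x) = sin(2*x)/2 + cos(2*x)/2.
Then F(pi) - F(-pi) = (1/2) - (1/2) = 0.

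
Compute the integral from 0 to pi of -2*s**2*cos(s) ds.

Integrate by parts twice (u = s^2, dv = -2*cos(s) ds).
An antiderivative is F(s) = -2*s**2*sin(s) - 4*s*cos(s) + 4*sin(s).
Then F(pi) - F(0) = (4*pi) - (0) = 4*pi.

4*pi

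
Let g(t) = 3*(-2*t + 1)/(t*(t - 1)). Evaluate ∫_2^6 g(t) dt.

-3*log(5) - 3*log(3)

Factor the denominator: t**2 - t = t(t - 1).
Partial fractions: 3*(-2*t + 1)/(t*(t - 1)) = -3/t - 3/(t - 1).
An antiderivative is F(t) = -3*log(t) - 3*log(t - 1).
Then F(6) - F(2) = (-3*log(5) - 3*log(3) - 3*log(2)) - (-log(8)) = -3*log(5) - 3*log(3).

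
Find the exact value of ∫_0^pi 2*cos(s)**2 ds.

Use the identity cos^2(s) = (1 + cos(2*s))/2.
An antiderivative is F(s) = s + sin(2*s)/2.
Then F(pi) - F(0) = (pi) - (0) = pi.

pi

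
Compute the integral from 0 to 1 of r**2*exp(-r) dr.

2 - 5*exp(-1)

Integrate by parts twice (u = r^2, dv = exp(-r) dr).
An antiderivative is F(r) = (-r**2 - 2*r - 2)*exp(-r).
Then F(1) - F(0) = (-5*exp(-1)) - (-2) = 2 - 5*exp(-1).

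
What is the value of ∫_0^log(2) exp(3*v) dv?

Let u = exp(v), so du = exp(v) dv. When v = 0, u = 1; when v = log(2), u = 2.
The integral becomes ∫ u**2 du from 1 to 2, with antiderivative u**3/3.
Back in v: F(v) = exp(3*v)/3.
Then F(log(2)) - F(0) = (8/3) - (1/3) = 7/3.

7/3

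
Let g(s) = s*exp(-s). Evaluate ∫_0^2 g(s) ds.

1 - 3*exp(-2)

Integrate by parts once (u = s, dv = exp(-s) ds).
An antiderivative is F(s) = (-s - 1)*exp(-s).
Then F(2) - F(0) = (-3*exp(-2)) - (-1) = 1 - 3*exp(-2).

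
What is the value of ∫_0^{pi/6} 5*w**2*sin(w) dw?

Integrate by parts twice (u = w^2, dv = 5*sin(w) dw).
An antiderivative is F(w) = -5*w**2*cos(w) + 10*w*sin(w) + 10*cos(w).
Then F(pi/6) - F(0) = (-5*sqrt(3)*pi**2/72 + 5*pi/6 + 5*sqrt(3)) - (10) = -10 - 5*sqrt(3)*pi**2/72 + 5*pi/6 + 5*sqrt(3).

-10 - 5*sqrt(3)*pi**2/72 + 5*pi/6 + 5*sqrt(3)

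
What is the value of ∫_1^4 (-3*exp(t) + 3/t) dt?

An antiderivative is F(t) = -3*exp(t) + 3*log(t).
Then F(4) - F(1) = (-3*exp(4) + 3*log(4)) - (-3*exp(1)) = -3*exp(4) + 3*log(4) + 3*exp(1).

-3*exp(4) + 3*log(4) + 3*exp(1)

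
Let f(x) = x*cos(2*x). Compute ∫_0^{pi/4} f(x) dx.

Integrate by parts once (u = x, dv = cos(2*x) dx).
An antiderivative is F(x) = x*sin(2*x)/2 + cos(2*x)/4.
Then F(pi/4) - F(0) = (pi/8) - (1/4) = -1/4 + pi/8.

-1/4 + pi/8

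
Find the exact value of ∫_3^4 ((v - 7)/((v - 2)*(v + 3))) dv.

Factor the denominator: v**2 + v - 6 = (v + 3)(v - 2).
Partial fractions: (v - 7)/((v - 2)*(v + 3)) = 2/(v + 3) - 1/(v - 2).
An antiderivative is F(v) = -log(v - 2) + 2*log(v + 3).
Then F(4) - F(3) = (log(49/2)) - (log(36)) = log(49/72).

log(49/72)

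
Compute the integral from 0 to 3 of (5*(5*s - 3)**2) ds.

Let u = 5*s - 3, so du = 5 ds. When s = 0, u = -3; when s = 3, u = 12.
The integral becomes ∫ u**2 du from -3 to 12, with antiderivative u**3/3.
Back in s: F(s) = (5*s - 3)**3/3.
Then F(3) - F(0) = (576) - (-9) = 585.

585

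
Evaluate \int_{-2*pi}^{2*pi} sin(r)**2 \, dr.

2*pi

Use the identity sin^2(r) = (1 - cos(2*r))/2.
An antiderivative is F(r) = r/2 - sin(2*r)/4.
Then F(2*pi) - F(-2*pi) = (pi) - (-pi) = 2*pi.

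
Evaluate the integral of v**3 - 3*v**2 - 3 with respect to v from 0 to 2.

-10

By the power rule, an antiderivative is F(v) = v**4/4 - v**3 - 3*v.
Then F(2) - F(0) = (-10) - (0) = -10.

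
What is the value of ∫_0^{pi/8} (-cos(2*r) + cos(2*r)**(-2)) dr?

An antiderivative is F(r) = -sin(2*r)/2 + tan(2*r)/2.
Then F(pi/8) - F(0) = (1/2 - sqrt(2)/4) - (0) = 1/2 - sqrt(2)/4.

1/2 - sqrt(2)/4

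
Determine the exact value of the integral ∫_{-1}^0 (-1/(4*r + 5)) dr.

An antiderivative is F(r) = -log(4*r + 5)/4.
Then F(0) - F(-1) = (-log(5)/4) - (0) = -log(5)/4.

-log(5)/4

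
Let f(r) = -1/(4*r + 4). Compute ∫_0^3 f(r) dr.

An antiderivative is F(r) = -log(4*r + 4)/4.
Then F(3) - F(0) = (-log(2)) - (-log(2)/2) = -log(2)/2.

-log(2)/2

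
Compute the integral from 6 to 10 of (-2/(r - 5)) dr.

-log(25)

An antiderivative is F(r) = -2*log(r - 5).
Then F(10) - F(6) = (-log(25)) - (0) = -log(25).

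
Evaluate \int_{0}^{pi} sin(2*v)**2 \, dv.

pi/2

Use the identity sin^2(2*v) = (1 - cos(4*v))/2.
An antiderivative is F(v) = v/2 - sin(4*v)/8.
Then F(pi) - F(0) = (pi/2) - (0) = pi/2.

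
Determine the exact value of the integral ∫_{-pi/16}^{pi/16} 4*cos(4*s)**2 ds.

1/2 + pi/4

Use the identity cos^2(4*s) = (1 + cos(8*s))/2.
An antiderivative is F(s) = 2*s + sin(8*s)/4.
Then F(pi/16) - F(-pi/16) = (1/4 + pi/8) - (-pi/8 - 1/4) = 1/2 + pi/4.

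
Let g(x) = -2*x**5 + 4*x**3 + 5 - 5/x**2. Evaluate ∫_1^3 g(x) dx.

By the power rule, an antiderivative is F(x) = -x**6/3 + x**4 + 5*x + 5/x.
Then F(3) - F(1) = (-436/3) - (32/3) = -156.

-156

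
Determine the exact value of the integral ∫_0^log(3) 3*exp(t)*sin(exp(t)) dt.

Let u = exp(t), so du = exp(t) dt. When t = 0, u = 1; when t = log(3), u = 3.
The integral becomes 3·∫ sin(u) du from 1 to 3, with antiderivative -3*cos(u).
Back in t: F(t) = -3*cos(exp(t)).
Then F(log(3)) - F(0) = (-3*cos(3)) - (-3*cos(1)) = 3*cos(1) - 3*cos(3).

3*cos(1) - 3*cos(3)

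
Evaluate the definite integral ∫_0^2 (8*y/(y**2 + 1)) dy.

Let u = y**2 + 1, so du = 2*y dy. When y = 0, u = 1; when y = 2, u = 5.
The integral becomes 4·∫ 1/u du from 1 to 5, with antiderivative 4*log(u).
Back in y: F(y) = 4*log(y**2 + 1).
Then F(2) - F(0) = (4*log(5)) - (0) = 4*log(5).

4*log(5)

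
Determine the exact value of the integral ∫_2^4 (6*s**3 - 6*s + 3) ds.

330

By the power rule, an antiderivative is F(s) = 3*s**4/2 - 3*s**2 + 3*s.
Then F(4) - F(2) = (348) - (18) = 330.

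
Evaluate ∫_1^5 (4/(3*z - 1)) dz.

An antiderivative is F(z) = 4*log(3*z - 1)/3.
Then F(5) - F(1) = (4*log(14)/3) - (4*log(2)/3) = 4*log(7)/3.

4*log(7)/3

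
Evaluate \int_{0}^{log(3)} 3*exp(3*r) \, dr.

26

Let u = exp(r), so du = exp(r) dr. When r = 0, u = 1; when r = log(3), u = 3.
The integral becomes 3·∫ u**2 du from 1 to 3, with antiderivative u**3.
Back in r: F(r) = exp(3*r).
Then F(log(3)) - F(0) = (27) - (1) = 26.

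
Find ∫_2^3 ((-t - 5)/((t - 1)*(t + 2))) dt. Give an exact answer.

Factor the denominator: t**2 + t - 2 = (t + 2)(t - 1).
Partial fractions: (-t - 5)/((t - 1)*(t + 2)) = 1/(t + 2) - 2/(t - 1).
An antiderivative is F(t) = -2*log(t - 1) + log(t + 2).
Then F(3) - F(2) = (log(5/4)) - (log(4)) = log(5/16).

log(5/16)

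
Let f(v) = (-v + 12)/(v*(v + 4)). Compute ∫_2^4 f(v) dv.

log(81/32)

Factor the denominator: v**2 + 4*v = (v + 4)v.
Partial fractions: (-v + 12)/(v*(v + 4)) = -4/(v + 4) + 3/v.
An antiderivative is F(v) = 3*log(v) - 4*log(v + 4).
Then F(4) - F(2) = (-log(64)) - (-4*log(3) - log(2)) = log(81/32).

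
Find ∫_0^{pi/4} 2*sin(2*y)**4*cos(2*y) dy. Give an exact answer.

1/5

Let u = sin(2*y), so du = 2*cos(2*y) dy. When y = 0, u = 0; when y = pi/4, u = 1.
The integral becomes ∫ u**4 du from 0 to 1, with antiderivative u**5/5.
Back in y: F(y) = sin(2*y)**5/5.
Then F(pi/4) - F(0) = (1/5) - (0) = 1/5.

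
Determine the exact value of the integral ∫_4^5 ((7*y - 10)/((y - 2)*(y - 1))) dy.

Factor the denominator: y**2 - 3*y + 2 = (y - 1)(y - 2).
Partial fractions: (7*y - 10)/((y - 2)*(y - 1)) = 3/(y - 1) + 4/(y - 2).
An antiderivative is F(y) = 4*log(y - 2) + 3*log(y - 1).
Then F(5) - F(4) = (6*log(2) + 4*log(3)) - (4*log(2) + 3*log(3)) = log(12).

log(12)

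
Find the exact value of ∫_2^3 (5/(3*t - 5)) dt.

10*log(2)/3

An antiderivative is F(t) = 5*log(3*t - 5)/3.
Then F(3) - F(2) = (10*log(2)/3) - (0) = 10*log(2)/3.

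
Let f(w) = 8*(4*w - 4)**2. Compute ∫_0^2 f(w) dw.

256/3

Let u = 4*w - 4, so du = 4 dw. When w = 0, u = -4; when w = 2, u = 4.
The integral becomes 2·∫ u**2 du from -4 to 4, with antiderivative 2*u**3/3.
Back in w: F(w) = 2*(4*w - 4)**3/3.
Then F(2) - F(0) = (128/3) - (-128/3) = 256/3.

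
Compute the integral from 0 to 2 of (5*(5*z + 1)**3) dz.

3660

Let u = 5*z + 1, so du = 5 dz. When z = 0, u = 1; when z = 2, u = 11.
The integral becomes ∫ u**3 du from 1 to 11, with antiderivative u**4/4.
Back in z: F(z) = (5*z + 1)**4/4.
Then F(2) - F(0) = (14641/4) - (1/4) = 3660.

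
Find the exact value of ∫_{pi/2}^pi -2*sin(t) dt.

An antiderivative is F(t) = 2*cos(t).
Then F(pi) - F(pi/2) = (-2) - (0) = -2.

-2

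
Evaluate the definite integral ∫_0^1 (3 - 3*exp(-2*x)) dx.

3*exp(-2)/2 + 3/2

An antiderivative is F(x) = 3*x + 3*exp(-2*x)/2.
Then F(1) - F(0) = (3*exp(-2)/2 + 3) - (3/2) = 3*exp(-2)/2 + 3/2.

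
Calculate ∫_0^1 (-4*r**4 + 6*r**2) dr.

6/5

By the power rule, an antiderivative is F(r) = -4*r**5/5 + 2*r**3.
Then F(1) - F(0) = (6/5) - (0) = 6/5.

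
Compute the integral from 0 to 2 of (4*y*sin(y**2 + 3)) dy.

Let u = y**2 + 3, so du = 2*y dy. When y = 0, u = 3; when y = 2, u = 7.
The integral becomes 2·∫ sin(u) du from 3 to 7, with antiderivative -2*cos(u).
Back in y: F(y) = -2*cos(y**2 + 3).
Then F(2) - F(0) = (-2*cos(7)) - (-2*cos(3)) = 2*cos(3) - 2*cos(7).

2*cos(3) - 2*cos(7)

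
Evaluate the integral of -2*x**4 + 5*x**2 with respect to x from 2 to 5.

By the power rule, an antiderivative is F(x) = -2*x**5/5 + 5*x**3/3.
Then F(5) - F(2) = (-3125/3) - (8/15) = -5211/5.

-5211/5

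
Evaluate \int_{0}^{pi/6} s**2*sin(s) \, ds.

Integrate by parts twice (u = s^2, dv = sin(s) ds).
An antiderivative is F(s) = -s**2*cos(s) + 2*s*sin(s) + 2*cos(s).
Then F(pi/6) - F(0) = (-sqrt(3)*pi**2/72 + pi/6 + sqrt(3)) - (2) = -2 - sqrt(3)*pi**2/72 + pi/6 + sqrt(3).

-2 - sqrt(3)*pi**2/72 + pi/6 + sqrt(3)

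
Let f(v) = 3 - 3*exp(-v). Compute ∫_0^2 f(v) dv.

3*exp(-2) + 3

An antiderivative is F(v) = 3*v + 3*exp(-v).
Then F(2) - F(0) = (3*exp(-2) + 6) - (3) = 3*exp(-2) + 3.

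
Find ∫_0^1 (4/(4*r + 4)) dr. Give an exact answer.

log(2)

An antiderivative is F(r) = log(4*r + 4).
Then F(1) - F(0) = (log(8)) - (log(4)) = log(2).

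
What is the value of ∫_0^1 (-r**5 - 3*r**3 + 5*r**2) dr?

By the power rule, an antiderivative is F(r) = -r**6/6 - 3*r**4/4 + 5*r**3/3.
Then F(1) - F(0) = (3/4) - (0) = 3/4.

3/4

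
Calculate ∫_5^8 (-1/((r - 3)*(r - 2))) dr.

log(4/5)

Factor the denominator: r**2 - 5*r + 6 = (r - 2)(r - 3).
Partial fractions: -1/((r - 3)*(r - 2)) = 1/(r - 2) - 1/(r - 3).
An antiderivative is F(r) = -log(r - 3) + log(r - 2).
Then F(8) - F(5) = (log(6/5)) - (log(3/2)) = log(4/5).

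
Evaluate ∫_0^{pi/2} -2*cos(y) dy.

An antiderivative is F(y) = -2*sin(y).
Then F(pi/2) - F(0) = (-2) - (0) = -2.

-2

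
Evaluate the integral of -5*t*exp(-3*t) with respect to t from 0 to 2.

Integrate by parts once (u = t, dv = -5*exp(-3*t) dt).
An antiderivative is F(t) = (15*t + 5)*exp(-3*t)/9.
Then F(2) - F(0) = (35*exp(-6)/9) - (5/9) = -5/9 + 35*exp(-6)/9.

-5/9 + 35*exp(-6)/9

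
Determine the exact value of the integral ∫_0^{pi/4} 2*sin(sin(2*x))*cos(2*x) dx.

1 - cos(1)

Let u = sin(2*x), so du = 2*cos(2*x) dx. When x = 0, u = 0; when x = pi/4, u = 1.
The integral becomes ∫ sin(u) du from 0 to 1, with antiderivative -cos(u).
Back in x: F(x) = -cos(sin(2*x)).
Then F(pi/4) - F(0) = (-cos(1)) - (-1) = 1 - cos(1).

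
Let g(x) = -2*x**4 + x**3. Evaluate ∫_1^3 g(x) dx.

By the power rule, an antiderivative is F(x) = -2*x**5/5 + x**4/4.
Then F(3) - F(1) = (-1539/20) - (-3/20) = -384/5.

-384/5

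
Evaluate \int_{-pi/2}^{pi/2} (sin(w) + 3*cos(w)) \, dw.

6

An antiderivative is F(w) = 3*sin(w) - cos(w).
Then F(pi/2) - F(-pi/2) = (3) - (-3) = 6.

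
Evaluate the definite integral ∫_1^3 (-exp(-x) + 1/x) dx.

An antiderivative is F(x) = log(x) + exp(-x).
Then F(3) - F(1) = (exp(-3) + log(3)) - (exp(-1)) = -exp(-1) + exp(-3) + log(3).

-exp(-1) + exp(-3) + log(3)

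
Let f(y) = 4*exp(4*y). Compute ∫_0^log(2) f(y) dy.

15

Let u = exp(y), so du = exp(y) dy. When y = 0, u = 1; when y = log(2), u = 2.
The integral becomes 4·∫ u**3 du from 1 to 2, with antiderivative u**4.
Back in y: F(y) = exp(4*y).
Then F(log(2)) - F(0) = (16) - (1) = 15.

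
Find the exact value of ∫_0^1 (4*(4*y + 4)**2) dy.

448/3

Let u = 4*y + 4, so du = 4 dy. When y = 0, u = 4; when y = 1, u = 8.
The integral becomes ∫ u**2 du from 4 to 8, with antiderivative u**3/3.
Back in y: F(y) = (4*y + 4)**3/3.
Then F(1) - F(0) = (512/3) - (64/3) = 448/3.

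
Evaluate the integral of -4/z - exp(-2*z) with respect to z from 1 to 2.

(-8*exp(4)*log(2) - exp(2) + 1)*exp(-4)/2

An antiderivative is F(z) = -4*log(z) + exp(-2*z)/2.
Then F(2) - F(1) = (-4*log(2) + exp(-4)/2) - (exp(-2)/2) = (-8*exp(4)*log(2) - exp(2) + 1)*exp(-4)/2.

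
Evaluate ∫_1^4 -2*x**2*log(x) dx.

Integrate by parts once (u = ln x, dv = -2*x**2 dx).
An antiderivative is F(x) = -2*x**3*(3*log(x) - 1)/9.
Then F(4) - F(1) = (128/9 - 256*log(2)/3) - (2/9) = 14 - 256*log(2)/3.

14 - 256*log(2)/3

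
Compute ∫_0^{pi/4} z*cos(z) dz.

-1 + sqrt(2)*pi/8 + sqrt(2)/2

Integrate by parts once (u = z, dv = cos(z) dz).
An antiderivative is F(z) = z*sin(z) + cos(z).
Then F(pi/4) - F(0) = (sqrt(2)*(pi + 4)/8) - (1) = -1 + sqrt(2)*pi/8 + sqrt(2)/2.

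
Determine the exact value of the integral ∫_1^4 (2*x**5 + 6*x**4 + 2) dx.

By the power rule, an antiderivative is F(x) = x**6/3 + 6*x**5/5 + 2*x.
Then F(4) - F(1) = (39032/15) - (53/15) = 12993/5.

12993/5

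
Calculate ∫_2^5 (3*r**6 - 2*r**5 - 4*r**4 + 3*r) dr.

By the power rule, an antiderivative is F(r) = 3*r**7/7 - r**6/3 - 4*r**5/5 + 3*r**2/2.
Then F(5) - F(2) = (1084075/42) - (1462/105) = 1805817/70.

1805817/70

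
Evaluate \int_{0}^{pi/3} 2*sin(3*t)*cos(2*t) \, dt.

3/5

Use the identity sin(3*t)cos(2*t) = [sin(5*t) + sin(t)]/2.
An antiderivative is F(t) = -cos(t) - cos(5*t)/5.
Then F(pi/3) - F(0) = (-3/5) - (-6/5) = 3/5.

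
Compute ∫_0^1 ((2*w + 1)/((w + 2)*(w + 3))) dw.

-8*log(3) + 13*log(2)

Factor the denominator: w**2 + 5*w + 6 = (w + 3)(w + 2).
Partial fractions: (2*w + 1)/((w + 2)*(w + 3)) = 5/(w + 3) - 3/(w + 2).
An antiderivative is F(w) = -3*log(w + 2) + 5*log(w + 3).
Then F(1) - F(0) = (-3*log(3) + 10*log(2)) - (-3*log(2) + 5*log(3)) = -8*log(3) + 13*log(2).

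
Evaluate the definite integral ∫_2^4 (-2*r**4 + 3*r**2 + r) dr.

By the power rule, an antiderivative is F(r) = -2*r**5/5 + r**3 + r**2/2.
Then F(4) - F(2) = (-1688/5) - (-14/5) = -1674/5.

-1674/5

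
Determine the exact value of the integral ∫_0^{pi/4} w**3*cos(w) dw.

-3*sqrt(2) - 3*sqrt(2)*pi/4 + sqrt(2)*pi**3/128 + 3*sqrt(2)*pi**2/32 + 6

Integrate by parts 3 times (u = w^3, dv = cos(w) dw).
An antiderivative is F(w) = w**3*sin(w) + 3*w**2*cos(w) - 6*w*sin(w) - 6*cos(w).
Then F(pi/4) - F(0) = (sqrt(2)*(-384 - 96*pi + pi**3 + 12*pi**2)/128) - (-6) = -3*sqrt(2) - 3*sqrt(2)*pi/4 + sqrt(2)*pi**3/128 + 3*sqrt(2)*pi**2/32 + 6.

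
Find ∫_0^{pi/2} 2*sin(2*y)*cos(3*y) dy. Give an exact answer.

-4/5

Use the identity sin(2*y)cos(3*y) = [sin(5*y) + sin(-y)]/2.
An antiderivative is F(y) = cos(y) - cos(5*y)/5.
Then F(pi/2) - F(0) = (0) - (4/5) = -4/5.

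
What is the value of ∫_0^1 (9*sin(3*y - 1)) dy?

Let u = 3*y - 1, so du = 3 dy. When y = 0, u = -1; when y = 1, u = 2.
The integral becomes 3·∫ sin(u) du from -1 to 2, with antiderivative -3*cos(u).
Back in y: F(y) = -3*cos(3*y - 1).
Then F(1) - F(0) = (-3*cos(2)) - (-3*cos(1)) = -3*cos(2) + 3*cos(1).

-3*cos(2) + 3*cos(1)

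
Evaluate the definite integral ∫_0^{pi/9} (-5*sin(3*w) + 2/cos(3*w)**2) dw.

An antiderivative is F(w) = 5*cos(3*w)/3 + 2*tan(3*w)/3.
Then F(pi/9) - F(0) = (5/6 + 2*sqrt(3)/3) - (5/3) = -5/6 + 2*sqrt(3)/3.

-5/6 + 2*sqrt(3)/3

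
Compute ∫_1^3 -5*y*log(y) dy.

10 - 45*log(3)/2

Integrate by parts once (u = ln y, dv = -5*y dy).
An antiderivative is F(y) = -5*y**2*(2*log(y) - 1)/4.
Then F(3) - F(1) = (45/4 - 45*log(3)/2) - (5/4) = 10 - 45*log(3)/2.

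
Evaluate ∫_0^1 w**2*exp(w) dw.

-2 + E

Integrate by parts twice (u = w^2, dv = exp(w) dw).
An antiderivative is F(w) = (w**2 - 2*w + 2)*exp(w).
Then F(1) - F(0) = (E) - (2) = -2 + E.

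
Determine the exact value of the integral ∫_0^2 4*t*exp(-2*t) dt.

1 - 5*exp(-4)

Integrate by parts once (u = t, dv = 4*exp(-2*t) dt).
An antiderivative is F(t) = (-2*t - 1)*exp(-2*t).
Then F(2) - F(0) = (-5*exp(-4)) - (-1) = 1 - 5*exp(-4).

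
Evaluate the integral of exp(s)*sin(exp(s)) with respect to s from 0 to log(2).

Let u = exp(s), so du = exp(s) ds. When s = 0, u = 1; when s = log(2), u = 2.
The integral becomes ∫ sin(u) du from 1 to 2, with antiderivative -cos(u).
Back in s: F(s) = -cos(exp(s)).
Then F(log(2)) - F(0) = (-cos(2)) - (-cos(1)) = -cos(2) + cos(1).

-cos(2) + cos(1)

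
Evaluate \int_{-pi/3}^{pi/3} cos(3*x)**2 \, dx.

pi/3

Use the identity cos^2(3*x) = (1 + cos(6*x))/2.
An antiderivative is F(x) = x/2 + sin(6*x)/12.
Then F(pi/3) - F(-pi/3) = (pi/6) - (-pi/6) = pi/3.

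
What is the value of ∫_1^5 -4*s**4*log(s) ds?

12496/25 - 2500*log(5)

Integrate by parts once (u = ln s, dv = -4*s**4 ds).
An antiderivative is F(s) = -4*s**5*(5*log(s) - 1)/25.
Then F(5) - F(1) = (500 - 2500*log(5)) - (4/25) = 12496/25 - 2500*log(5).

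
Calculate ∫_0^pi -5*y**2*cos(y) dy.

10*pi

Integrate by parts twice (u = y^2, dv = -5*cos(y) dy).
An antiderivative is F(y) = -5*y**2*sin(y) - 10*y*cos(y) + 10*sin(y).
Then F(pi) - F(0) = (10*pi) - (0) = 10*pi.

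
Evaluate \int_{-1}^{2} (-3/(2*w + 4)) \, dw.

An antiderivative is F(w) = -3*log(2*w + 4)/2.
Then F(2) - F(-1) = (-9*log(2)/2) - (-3*log(2)/2) = -log(8).

-log(8)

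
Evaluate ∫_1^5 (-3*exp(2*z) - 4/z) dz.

An antiderivative is F(z) = -3*exp(2*z)/2 - 4*log(z).
Then F(5) - F(1) = (-3*exp(10)/2 - 4*log(5)) - (-3*exp(2)/2) = -3*exp(10)/2 - 4*log(5) + 3*exp(2)/2.

-3*exp(10)/2 - 4*log(5) + 3*exp(2)/2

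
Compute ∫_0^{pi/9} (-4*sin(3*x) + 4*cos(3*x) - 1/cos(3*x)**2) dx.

-2/3 + sqrt(3)/3

An antiderivative is F(x) = 4*sin(3*x)/3 + 4*cos(3*x)/3 - tan(3*x)/3.
Then F(pi/9) - F(0) = (sqrt(3)/3 + 2/3) - (4/3) = -2/3 + sqrt(3)/3.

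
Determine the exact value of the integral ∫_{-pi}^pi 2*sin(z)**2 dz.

Use the identity sin^2(z) = (1 - cos(2*z))/2.
An antiderivative is F(z) = z - sin(2*z)/2.
Then F(pi) - F(-pi) = (pi) - (-pi) = 2*pi.

2*pi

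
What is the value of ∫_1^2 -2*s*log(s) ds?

3/2 - log(16)

Integrate by parts once (u = ln s, dv = -2*s ds).
An antiderivative is F(s) = -s**2*(2*log(s) - 1)/2.
Then F(2) - F(1) = (2 - log(16)) - (1/2) = 3/2 - log(16).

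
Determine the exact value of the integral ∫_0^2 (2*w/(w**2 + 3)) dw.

log(7/3)

Let u = w**2 + 3, so du = 2*w dw. When w = 0, u = 3; when w = 2, u = 7.
The integral becomes ∫ 1/u du from 3 to 7, with antiderivative log(u).
Back in w: F(w) = log(w**2 + 3).
Then F(2) - F(0) = (log(7)) - (log(3)) = log(7/3).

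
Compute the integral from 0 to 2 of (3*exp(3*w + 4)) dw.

-exp(4) + exp(10)

Let u = 3*w + 4, so du = 3 dw. When w = 0, u = 4; when w = 2, u = 10.
The integral becomes ∫ exp(u) du from 4 to 10, with antiderivative exp(u).
Back in w: F(w) = exp(3*w + 4).
Then F(2) - F(0) = (exp(10)) - (exp(4)) = -exp(4) + exp(10).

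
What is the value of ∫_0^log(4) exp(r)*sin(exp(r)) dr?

Let u = exp(r), so du = exp(r) dr. When r = 0, u = 1; when r = log(4), u = 4.
The integral becomes ∫ sin(u) du from 1 to 4, with antiderivative -cos(u).
Back in r: F(r) = -cos(exp(r)).
Then F(log(4)) - F(0) = (-cos(4)) - (-cos(1)) = cos(1) - cos(4).

cos(1) - cos(4)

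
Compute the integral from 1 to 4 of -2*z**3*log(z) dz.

255/8 - 256*log(2)

Integrate by parts once (u = ln z, dv = -2*z**3 dz).
An antiderivative is F(z) = -z**4*(4*log(z) - 1)/8.
Then F(4) - F(1) = (32 - 256*log(2)) - (1/8) = 255/8 - 256*log(2).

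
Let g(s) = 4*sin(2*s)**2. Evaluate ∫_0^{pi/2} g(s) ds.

Use the identity sin^2(2*s) = (1 - cos(4*s))/2.
An antiderivative is F(s) = 2*s - sin(4*s)/2.
Then F(pi/2) - F(0) = (pi) - (0) = pi.

pi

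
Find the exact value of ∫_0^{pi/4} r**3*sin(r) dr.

sqrt(2)*(-384 - pi**3 + 12*pi**2 + 96*pi)/128

Integrate by parts 3 times (u = r^3, dv = sin(r) dr).
An antiderivative is F(r) = -r**3*cos(r) + 3*r**2*sin(r) + 6*r*cos(r) - 6*sin(r).
Then F(pi/4) - F(0) = (sqrt(2)*(-384 - pi**3 + 12*pi**2 + 96*pi)/128) - (0) = sqrt(2)*(-384 - pi**3 + 12*pi**2 + 96*pi)/128.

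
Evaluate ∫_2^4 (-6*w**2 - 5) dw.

By the power rule, an antiderivative is F(w) = -2*w**3 - 5*w.
Then F(4) - F(2) = (-148) - (-26) = -122.

-122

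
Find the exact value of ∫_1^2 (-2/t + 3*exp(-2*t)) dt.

An antiderivative is F(t) = -2*log(t) - 3*exp(-2*t)/2.
Then F(2) - F(1) = (-2*log(2) - 3*exp(-4)/2) - (-3*exp(-2)/2) = -2*log(2) - 3*exp(-4)/2 + 3*exp(-2)/2.

-2*log(2) - 3*exp(-4)/2 + 3*exp(-2)/2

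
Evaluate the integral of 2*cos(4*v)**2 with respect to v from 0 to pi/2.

pi/2

Use the identity cos^2(4*v) = (1 + cos(8*v))/2.
An antiderivative is F(v) = v + sin(8*v)/8.
Then F(pi/2) - F(0) = (pi/2) - (0) = pi/2.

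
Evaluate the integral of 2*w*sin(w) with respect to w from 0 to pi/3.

Integrate by parts once (u = w, dv = 2*sin(w) dw).
An antiderivative is F(w) = -2*w*cos(w) + 2*sin(w).
Then F(pi/3) - F(0) = (-pi/3 + sqrt(3)) - (0) = -pi/3 + sqrt(3).

-pi/3 + sqrt(3)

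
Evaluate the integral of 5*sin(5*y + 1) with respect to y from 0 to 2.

-cos(11) + cos(1)

Let u = 5*y + 1, so du = 5 dy. When y = 0, u = 1; when y = 2, u = 11.
The integral becomes ∫ sin(u) du from 1 to 11, with antiderivative -cos(u).
Back in y: F(y) = -cos(5*y + 1).
Then F(2) - F(0) = (-cos(11)) - (-cos(1)) = -cos(11) + cos(1).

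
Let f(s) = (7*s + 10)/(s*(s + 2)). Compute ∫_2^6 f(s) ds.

2*log(2) + 5*log(3)

Factor the denominator: s**2 + 2*s = (s + 2)s.
Partial fractions: (7*s + 10)/(s*(s + 2)) = 2/(s + 2) + 5/s.
An antiderivative is F(s) = 5*log(s) + 2*log(s + 2).
Then F(6) - F(2) = (5*log(3) + 11*log(2)) - (9*log(2)) = 2*log(2) + 5*log(3).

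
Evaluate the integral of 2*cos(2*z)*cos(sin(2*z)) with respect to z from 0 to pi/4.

Let u = sin(2*z), so du = 2*cos(2*z) dz. When z = 0, u = 0; when z = pi/4, u = 1.
The integral becomes ∫ cos(u) du from 0 to 1, with antiderivative sin(u).
Back in z: F(z) = sin(sin(2*z)).
Then F(pi/4) - F(0) = (sin(1)) - (0) = sin(1).

sin(1)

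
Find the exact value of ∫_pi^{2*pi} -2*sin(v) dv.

An antiderivative is F(v) = 2*cos(v).
Then F(2*pi) - F(pi) = (2) - (-2) = 4.

4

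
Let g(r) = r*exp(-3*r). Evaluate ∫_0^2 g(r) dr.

(-7 + exp(6))*exp(-6)/9

Integrate by parts once (u = r, dv = exp(-3*r) dr).
An antiderivative is F(r) = (-3*r - 1)*exp(-3*r)/9.
Then F(2) - F(0) = (-7*exp(-6)/9) - (-1/9) = (-7 + exp(6))*exp(-6)/9.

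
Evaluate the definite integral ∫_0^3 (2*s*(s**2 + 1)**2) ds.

333

Let u = s**2 + 1, so du = 2*s ds. When s = 0, u = 1; when s = 3, u = 10.
The integral becomes ∫ u**2 du from 1 to 10, with antiderivative u**3/3.
Back in s: F(s) = (s**2 + 1)**3/3.
Then F(3) - F(0) = (1000/3) - (1/3) = 333.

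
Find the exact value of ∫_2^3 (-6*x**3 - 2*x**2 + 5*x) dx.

-293/3

By the power rule, an antiderivative is F(x) = -3*x**4/2 - 2*x**3/3 + 5*x**2/2.
Then F(3) - F(2) = (-117) - (-58/3) = -293/3.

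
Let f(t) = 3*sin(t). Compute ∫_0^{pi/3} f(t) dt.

3/2

An antiderivative is F(t) = -3*cos(t).
Then F(pi/3) - F(0) = (-3/2) - (-3) = 3/2.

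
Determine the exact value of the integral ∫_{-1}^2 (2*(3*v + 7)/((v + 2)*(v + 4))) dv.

Factor the denominator: v**2 + 6*v + 8 = (v + 4)(v + 2).
Partial fractions: 2*(3*v + 7)/((v + 2)*(v + 4)) = 5/(v + 4) + 1/(v + 2).
An antiderivative is F(v) = log(v + 2) + 5*log(v + 4).
Then F(2) - F(-1) = (7*log(2) + 5*log(3)) - (5*log(3)) = 7*log(2).

7*log(2)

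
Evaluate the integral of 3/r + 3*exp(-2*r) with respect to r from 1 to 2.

An antiderivative is F(r) = 3*log(r) - 3*exp(-2*r)/2.
Then F(2) - F(1) = (-3*exp(-4)/2 + 3*log(2)) - (-3*exp(-2)/2) = -3*exp(-4)/2 + 3*exp(-2)/2 + 3*log(2).

-3*exp(-4)/2 + 3*exp(-2)/2 + 3*log(2)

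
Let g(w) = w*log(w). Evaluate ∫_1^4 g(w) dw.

-15/4 + 16*log(2)

Integrate by parts once (u = ln w, dv = w dw).
An antiderivative is F(w) = w**2*(2*log(w) - 1)/4.
Then F(4) - F(1) = (-4 + 16*log(2)) - (-1/4) = -15/4 + 16*log(2).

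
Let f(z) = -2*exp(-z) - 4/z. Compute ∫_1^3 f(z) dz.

-4*log(3) - 2*exp(-1) + 2*exp(-3)

An antiderivative is F(z) = -4*log(z) + 2*exp(-z).
Then F(3) - F(1) = (-4*log(3) + 2*exp(-3)) - (2*exp(-1)) = -4*log(3) - 2*exp(-1) + 2*exp(-3).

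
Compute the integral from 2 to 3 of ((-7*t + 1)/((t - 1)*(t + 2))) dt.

Factor the denominator: t**2 + t - 2 = (t + 2)(t - 1).
Partial fractions: (-7*t + 1)/((t - 1)*(t + 2)) = -5/(t + 2) - 2/(t - 1).
An antiderivative is F(t) = -2*log(t - 1) - 5*log(t + 2).
Then F(3) - F(2) = (-5*log(5) - 2*log(2)) - (-10*log(2)) = -5*log(5) + 8*log(2).

-5*log(5) + 8*log(2)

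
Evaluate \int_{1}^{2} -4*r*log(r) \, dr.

Integrate by parts once (u = ln r, dv = -4*r dr).
An antiderivative is F(r) = -r**2*(2*log(r) - 1).
Then F(2) - F(1) = (4 - 8*log(2)) - (1) = 3 - 8*log(2).

3 - 8*log(2)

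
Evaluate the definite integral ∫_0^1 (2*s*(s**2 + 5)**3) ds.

671/4

Let u = s**2 + 5, so du = 2*s ds. When s = 0, u = 5; when s = 1, u = 6.
The integral becomes ∫ u**3 du from 5 to 6, with antiderivative u**4/4.
Back in s: F(s) = (s**2 + 5)**4/4.
Then F(1) - F(0) = (324) - (625/4) = 671/4.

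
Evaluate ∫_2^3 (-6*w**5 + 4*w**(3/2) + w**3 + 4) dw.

By the power rule, an antiderivative is F(w) = -w**6 + 8*w**(5/2)/5 + w**4/4 + 4*w.
Then F(3) - F(2) = (-2787/4 + 72*sqrt(3)/5) - (-52 + 32*sqrt(2)/5) = -2579/4 - 32*sqrt(2)/5 + 72*sqrt(3)/5.

-2579/4 - 32*sqrt(2)/5 + 72*sqrt(3)/5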